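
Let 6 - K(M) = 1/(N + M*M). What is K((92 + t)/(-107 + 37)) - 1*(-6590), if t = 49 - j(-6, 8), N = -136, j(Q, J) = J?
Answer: 87324544/13239 ≈ 6596.0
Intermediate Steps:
t = 41 (t = 49 - 1*8 = 49 - 8 = 41)
K(M) = 6 - 1/(-136 + M**2) (K(M) = 6 - 1/(-136 + M*M) = 6 - 1/(-136 + M**2))
K((92 + t)/(-107 + 37)) - 1*(-6590) = (-817 + 6*((92 + 41)/(-107 + 37))**2)/(-136 + ((92 + 41)/(-107 + 37))**2) - 1*(-6590) = (-817 + 6*(133/(-70))**2)/(-136 + (133/(-70))**2) + 6590 = (-817 + 6*(133*(-1/70))**2)/(-136 + (133*(-1/70))**2) + 6590 = (-817 + 6*(-19/10)**2)/(-136 + (-19/10)**2) + 6590 = (-817 + 6*(361/100))/(-136 + 361/100) + 6590 = (-817 + 1083/50)/(-13239/100) + 6590 = -100/13239*(-39767/50) + 6590 = 79534/13239 + 6590 = 87324544/13239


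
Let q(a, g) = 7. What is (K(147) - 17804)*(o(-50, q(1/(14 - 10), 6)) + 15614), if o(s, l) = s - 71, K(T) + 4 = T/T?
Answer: -275883851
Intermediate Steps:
K(T) = -3 (K(T) = -4 + T/T = -4 + 1 = -3)
o(s, l) = -71 + s
(K(147) - 17804)*(o(-50, q(1/(14 - 10), 6)) + 15614) = (-3 - 17804)*((-71 - 50) + 15614) = -17807*(-121 + 15614) = -17807*15493 = -275883851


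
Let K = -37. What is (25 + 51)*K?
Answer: -2812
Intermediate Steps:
(25 + 51)*K = (25 + 51)*(-37) = 76*(-37) = -2812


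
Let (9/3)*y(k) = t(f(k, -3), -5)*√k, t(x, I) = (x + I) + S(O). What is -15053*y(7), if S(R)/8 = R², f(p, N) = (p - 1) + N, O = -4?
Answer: -632226*√7 ≈ -1.6727e+6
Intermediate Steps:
f(p, N) = -1 + N + p (f(p, N) = (-1 + p) + N = -1 + N + p)
S(R) = 8*R²
t(x, I) = 128 + I + x (t(x, I) = (x + I) + 8*(-4)² = (I + x) + 8*16 = (I + x) + 128 = 128 + I + x)
y(k) = √k*(119 + k)/3 (y(k) = ((128 - 5 + (-1 - 3 + k))*√k)/3 = ((128 - 5 + (-4 + k))*√k)/3 = ((119 + k)*√k)/3 = (√k*(119 + k))/3 = √k*(119 + k)/3)
-15053*y(7) = -15053*√7*(119 + 7)/3 = -15053*√7*126/3 = -632226*√7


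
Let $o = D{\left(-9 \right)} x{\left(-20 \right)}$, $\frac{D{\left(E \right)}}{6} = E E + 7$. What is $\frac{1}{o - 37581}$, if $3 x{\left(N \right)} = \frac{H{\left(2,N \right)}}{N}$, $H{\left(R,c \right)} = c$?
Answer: $- \frac{1}{37405} \approx -2.6734 \cdot 10^{-5}$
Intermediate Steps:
$D{\left(E \right)} = 42 + 6 E^{2}$ ($D{\left(E \right)} = 6 \left(E E + 7\right) = 6 \left(E^{2} + 7\right) = 6 \left(7 + E^{2}\right) = 42 + 6 E^{2}$)
$x{\left(N \right)} = \frac{1}{3}$ ($x{\left(N \right)} = \frac{N \frac{1}{N}}{3} = \frac{1}{3} \cdot 1 = \frac{1}{3}$)
$o = 176$ ($o = \left(42 + 6 \left(-9\right)^{2}\right) \frac{1}{3} = \left(42 + 6 \cdot 81\right) \frac{1}{3} = \left(42 + 486\right) \frac{1}{3} = 528 \cdot \frac{1}{3} = 176$)
$\frac{1}{o - 37581} = \frac{1}{176 - 37581} = \frac{1}{-37405} = - \frac{1}{37405}$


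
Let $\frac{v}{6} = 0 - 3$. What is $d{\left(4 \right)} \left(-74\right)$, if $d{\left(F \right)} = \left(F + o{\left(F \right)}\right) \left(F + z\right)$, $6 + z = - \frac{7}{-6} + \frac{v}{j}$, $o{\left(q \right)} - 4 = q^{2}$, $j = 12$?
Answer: $4144$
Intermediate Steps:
$v = -18$ ($v = 6 \left(0 - 3\right) = 6 \left(-3\right) = -18$)
$o{\left(q \right)} = 4 + q^{2}$
$z = - \frac{19}{3}$ ($z = -6 - \left(- \frac{7}{6} + \frac{3}{2}\right) = -6 - \frac{1}{3} = - \frac{19}{3} \approx -6.3333$)
$d{\left(F \right)} = \left(- \frac{19}{3} + F\right) \left(4 + F + F^{2}\right)$ ($d{\left(F \right)} = \left(F + \left(4 + F^{2}\right)\right) \left(F - \frac{19}{3}\right) = \left(4 + F + F^{2}\right) \left(- \frac{19}{3} + F\right) = \left(- \frac{19}{3} + F\right) \left(4 + F + F^{2}\right)$)
$d{\left(4 \right)} \left(-74\right) = \left(- \frac{76}{3} + 4^{3} - \frac{16 \cdot 4^{2}}{3} - \frac{28}{3}\right) \left(-74\right) = \left(- \frac{76}{3} + 64 - \frac{256}{3} - \frac{28}{3}\right) \left(-74\right) = \left(-56\right) \left(-74\right) = 4144$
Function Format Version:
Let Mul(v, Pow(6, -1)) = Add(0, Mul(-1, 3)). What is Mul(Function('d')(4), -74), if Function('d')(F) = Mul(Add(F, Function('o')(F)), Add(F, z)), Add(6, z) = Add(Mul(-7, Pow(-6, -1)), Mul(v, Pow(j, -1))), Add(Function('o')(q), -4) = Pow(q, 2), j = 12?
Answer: 4144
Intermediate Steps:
v = -18 (v = Mul(6, Add(0, Mul(-1, 3))) = Mul(6, Add(0, -3)) = Mul(6, -3) = -18)
Function('o')(q) = Add(4, Pow(q, 2))
z = Rational(-19, 3) (z = Add(-6, Add(Mul(-7, Pow(-6, -1)), Mul(-18, Pow(12, -1)))) = Add(-6, Add(Mul(-7, Rational(-1, 6)), Mul(-18, Rational(1, 12)))) = Add(-6, Add(Rational(7, 6), Rational(-3, 2))) = Add(-6, Rational(-1, 3)) = Rational(-19, 3) ≈ -6.3333)
Function('d')(F) = Mul(Add(Rational(-19, 3), F), Add(4, F, Pow(F, 2))) (Function('d')(F) = Mul(Add(F, Add(4, Pow(F, 2))), Add(F, Rational(-19, 3))) = Mul(Add(4, F, Pow(F, 2)), Add(Rational(-19, 3), F)) = Mul(Add(Rational(-19, 3), F), Add(4, F, Pow(F, 2))))
Mul(Function('d')(4), -74) = Mul(Add(Rational(-76, 3), Pow(4, 3), Mul(Rational(-16, 3), Pow(4, 2)), Mul(Rational(-7, 3), 4)), -74) = Mul(Add(Rational(-76, 3), 64, Mul(Rational(-16, 3), 16), Rational(-28, 3)), -74) = Mul(Add(Rational(-76, 3), 64, Rational(-256, 3), Rational(-28, 3)), -74) = Mul(-56, -74) = 4144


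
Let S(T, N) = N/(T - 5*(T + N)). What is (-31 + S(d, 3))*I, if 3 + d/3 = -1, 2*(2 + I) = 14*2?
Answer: -4080/11 ≈ -370.91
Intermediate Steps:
I = 12 (I = -2 + (14*2)/2 = -2 + (½)*28 = -2 + 14 = 12)
d = -12 (d = -9 + 3*(-1) = -9 - 3 = -12)
S(T, N) = N/(-5*N - 4*T) (S(T, N) = N/(T - 5*(N + T)) = N/(T + (-5*N - 5*T)) = N/(-5*N - 4*T))
(-31 + S(d, 3))*I = (-31 - 1*3/(4*(-12) + 5*3))*12 = (-31 - 1*3/(-48 + 15))*12 = (-31 - 1*3/(-33))*12 = (-31 - 1*3*(-1/33))*12 = (-31 + 1/11)*12 = -340/11*12 = -4080/11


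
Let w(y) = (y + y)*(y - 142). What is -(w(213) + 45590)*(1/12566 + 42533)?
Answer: -20266021288322/6283 ≈ -3.2255e+9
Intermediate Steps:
w(y) = 2*y*(-142 + y) (w(y) = (2*y)*(-142 + y) = 2*y*(-142 + y))
-(w(213) + 45590)*(1/12566 + 42533) = -(2*213*(-142 + 213) + 45590)*(1/12566 + 42533) = -(2*213*71 + 45590)*(1/12566 + 42533) = -(30246 + 45590)*534469679/12566 = -75836*534469679/12566 = -1*20266021288322/6283 = -20266021288322/6283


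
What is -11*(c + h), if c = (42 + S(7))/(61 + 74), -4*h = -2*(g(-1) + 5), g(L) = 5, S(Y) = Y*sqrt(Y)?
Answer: -2629/45 - 77*sqrt(7)/135 ≈ -59.931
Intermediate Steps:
S(Y) = Y**(3/2)
h = 5 (h = -(-1)*(5 + 5)/2 = -(-1)*10/2 = -1/4*(-20) = 5)
c = 14/45 + 7*sqrt(7)/135 (c = (42 + 7**(3/2))/(61 + 74) = (42 + 7*sqrt(7))/135 = (42 + 7*sqrt(7))*(1/135) = 14/45 + 7*sqrt(7)/135 ≈ 0.44830)
-11*(c + h) = -11*((14/45 + 7*sqrt(7)/135) + 5) = -11*(239/45 + 7*sqrt(7)/135) = -2629/45 - 77*sqrt(7)/135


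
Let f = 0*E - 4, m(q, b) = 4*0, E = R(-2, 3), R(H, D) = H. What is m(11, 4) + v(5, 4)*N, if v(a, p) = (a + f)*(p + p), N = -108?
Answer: -864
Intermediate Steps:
E = -2
m(q, b) = 0
f = -4 (f = 0*(-2) - 4 = 0 - 4 = -4)
v(a, p) = 2*p*(-4 + a) (v(a, p) = (a - 4)*(p + p) = (-4 + a)*(2*p) = 2*p*(-4 + a))
m(11, 4) + v(5, 4)*N = 0 + (2*4*(-4 + 5))*(-108) = 0 + (2*4*1)*(-108) = 0 + 8*(-108) = 0 - 864 = -864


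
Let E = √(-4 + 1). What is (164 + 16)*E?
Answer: 180*I*√3 ≈ 311.77*I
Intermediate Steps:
E = I*√3 (E = √(-3) = I*√3 ≈ 1.732*I)
(164 + 16)*E = (164 + 16)*(I*√3) = 180*(I*√3) = 180*I*√3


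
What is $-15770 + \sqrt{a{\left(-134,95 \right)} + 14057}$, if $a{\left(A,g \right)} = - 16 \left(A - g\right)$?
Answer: $-15770 + 3 \sqrt{1969} \approx -15637.0$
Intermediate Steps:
$a{\left(A,g \right)} = - 16 A + 16 g$
$-15770 + \sqrt{a{\left(-134,95 \right)} + 14057} = -15770 + \sqrt{\left(\left(-16\right) \left(-134\right) + 16 \cdot 95\right) + 14057} = -15770 + \sqrt{\left(2144 + 1520\right) + 14057} = -15770 + \sqrt{3664 + 14057} = -15770 + \sqrt{17721} = -15770 + 3 \sqrt{1969}$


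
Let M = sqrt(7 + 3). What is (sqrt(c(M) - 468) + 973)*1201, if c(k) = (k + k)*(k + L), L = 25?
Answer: 1168573 + 1201*sqrt(-448 + 50*sqrt(10)) ≈ 1.1686e+6 + 20448.0*I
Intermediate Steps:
M = sqrt(10) ≈ 3.1623
c(k) = 2*k*(25 + k) (c(k) = (k + k)*(k + 25) = (2*k)*(25 + k) = 2*k*(25 + k))
(sqrt(c(M) - 468) + 973)*1201 = (sqrt(2*sqrt(10)*(25 + sqrt(10)) - 468) + 973)*1201 = (sqrt(-468 + 2*sqrt(10)*(25 + sqrt(10))) + 973)*1201 = (973 + sqrt(-468 + 2*sqrt(10)*(25 + sqrt(10))))*1201 = 1168573 + 1201*sqrt(-468 + 2*sqrt(10)*(25 + sqrt(10)))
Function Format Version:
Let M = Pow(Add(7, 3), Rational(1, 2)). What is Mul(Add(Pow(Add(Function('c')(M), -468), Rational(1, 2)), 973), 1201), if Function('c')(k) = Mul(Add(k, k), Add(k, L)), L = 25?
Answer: Add(1168573, Mul(1201, Pow(Add(-448, Mul(50, Pow(10, Rational(1, 2)))), Rational(1, 2)))) ≈ Add(1.1686e+6, Mul(20448., I))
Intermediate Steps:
M = Pow(10, Rational(1, 2)) ≈ 3.1623
Function('c')(k) = Mul(2, k, Add(25, k)) (Function('c')(k) = Mul(Add(k, k), Add(k, 25)) = Mul(Mul(2, k), Add(25, k)) = Mul(2, k, Add(25, k)))
Mul(Add(Pow(Add(Function('c')(M), -468), Rational(1, 2)), 973), 1201) = Mul(Add(Pow(Add(Mul(2, Pow(10, Rational(1, 2)), Add(25, Pow(10, Rational(1, 2)))), -468), Rational(1, 2)), 973), 1201) = Mul(Add(Pow(Add(-468, Mul(2, Pow(10, Rational(1, 2)), Add(25, Pow(10, Rational(1, 2))))), Rational(1, 2)), 973), 1201) = Mul(Add(973, Pow(Add(-468, Mul(2, Pow(10, Rational(1, 2)), Add(25, Pow(10, Rational(1, 2))))), Rational(1, 2))), 1201) = Add(1168573, Mul(1201, Pow(Add(-468, Mul(2, Pow(10, Rational(1, 2)), Add(25, Pow(10, Rational(1, 2))))), Rational(1, 2))))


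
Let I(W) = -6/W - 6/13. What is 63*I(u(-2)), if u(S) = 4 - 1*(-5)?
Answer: -924/13 ≈ -71.077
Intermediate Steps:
u(S) = 9 (u(S) = 4 + 5 = 9)
I(W) = -6/13 - 6/W (I(W) = -6/W - 6*1/13 = -6/W - 6/13 = -6/13 - 6/W)
63*I(u(-2)) = 63*(-6/13 - 6/9) = 63*(-6/13 - 6*⅑) = 63*(-6/13 - ⅔) = 63*(-44/39) = -924/13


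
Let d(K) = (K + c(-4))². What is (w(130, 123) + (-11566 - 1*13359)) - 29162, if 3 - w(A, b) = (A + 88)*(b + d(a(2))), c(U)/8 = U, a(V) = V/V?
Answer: -290396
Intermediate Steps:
a(V) = 1
c(U) = 8*U
d(K) = (-32 + K)² (d(K) = (K + 8*(-4))² = (K - 32)² = (-32 + K)²)
w(A, b) = 3 - (88 + A)*(961 + b) (w(A, b) = 3 - (A + 88)*(b + (-32 + 1)²) = 3 - (88 + A)*(b + (-31)²) = 3 - (88 + A)*(b + 961) = 3 - (88 + A)*(961 + b))
(w(130, 123) + (-11566 - 1*13359)) - 29162 = ((-84565 - 961*130 - 88*123 - 1*130*123) + (-11566 - 1*13359)) - 29162 = ((-84565 - 124930 - 10824 - 15990) + (-11566 - 13359)) - 29162 = (-236309 - 24925) - 29162 = -261234 - 29162 = -290396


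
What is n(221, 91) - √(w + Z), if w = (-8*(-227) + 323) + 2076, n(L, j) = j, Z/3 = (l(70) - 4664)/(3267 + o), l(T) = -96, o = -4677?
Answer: 91 - √9333307/47 ≈ 25.999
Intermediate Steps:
Z = 476/47 (Z = 3*((-96 - 4664)/(3267 - 4677)) = 3*(-4760/(-1410)) = 3*(-4760*(-1/1410)) = 3*(476/141) = 476/47 ≈ 10.128)
w = 4215 (w = (1816 + 323) + 2076 = 2139 + 2076 = 4215)
n(221, 91) - √(w + Z) = 91 - √(4215 + 476/47) = 91 - √(198581/47) = 91 - √9333307/47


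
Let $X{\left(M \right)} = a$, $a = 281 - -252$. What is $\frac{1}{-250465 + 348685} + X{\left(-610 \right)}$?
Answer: $\frac{52351261}{98220} \approx 533.0$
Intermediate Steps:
$a = 533$ ($a = 281 + 252 = 533$)
$X{\left(M \right)} = 533$
$\frac{1}{-250465 + 348685} + X{\left(-610 \right)} = \frac{1}{-250465 + 348685} + 533 = \frac{1}{98220} + 533 = \frac{52351261}{98220}$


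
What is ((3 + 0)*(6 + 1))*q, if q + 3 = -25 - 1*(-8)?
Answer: -420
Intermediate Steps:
q = -20 (q = -3 + (-25 - 1*(-8)) = -3 + (-25 + 8) = -3 - 17 = -20)
((3 + 0)*(6 + 1))*q = ((3 + 0)*(6 + 1))*(-20) = (3*7)*(-20) = 21*(-20) = -420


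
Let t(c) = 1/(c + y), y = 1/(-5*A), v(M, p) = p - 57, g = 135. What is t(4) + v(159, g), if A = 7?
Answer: 10877/139 ≈ 78.252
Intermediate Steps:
v(M, p) = -57 + p
y = -1/35 (y = 1/(-5*7) = 1/(-35) = -1/35 ≈ -0.028571)
t(c) = 1/(-1/35 + c) (t(c) = 1/(c - 1/35) = 1/(-1/35 + c))
t(4) + v(159, g) = 35/(-1 + 35*4) + (-57 + 135) = 35/(-1 + 140) + 78 = 35/139 + 78 = 10877/139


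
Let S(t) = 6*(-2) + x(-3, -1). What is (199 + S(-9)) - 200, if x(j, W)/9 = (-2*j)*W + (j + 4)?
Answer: -58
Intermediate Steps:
x(j, W) = 36 + 9*j - 18*W*j (x(j, W) = 9*((-2*j)*W + (j + 4)) = 9*(-2*W*j + (4 + j)) = 9*(4 + j - 2*W*j) = 36 + 9*j - 18*W*j)
S(t) = -57 (S(t) = 6*(-2) + (36 + 9*(-3) - 18*(-1)*(-3)) = -12 + (36 - 27 - 54) = -12 - 45 = -57)
(199 + S(-9)) - 200 = (199 - 57) - 200 = 142 - 200 = -58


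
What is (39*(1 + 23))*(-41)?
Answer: -38376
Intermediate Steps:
(39*(1 + 23))*(-41) = (39*24)*(-41) = 936*(-41) = -38376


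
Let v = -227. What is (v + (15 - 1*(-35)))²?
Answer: 31329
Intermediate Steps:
(v + (15 - 1*(-35)))² = (-227 + (15 - 1*(-35)))² = (-227 + (15 + 35))² = (-227 + 50)² = (-177)² = 31329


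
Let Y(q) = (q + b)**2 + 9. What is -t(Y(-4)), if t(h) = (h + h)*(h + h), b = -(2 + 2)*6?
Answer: -2515396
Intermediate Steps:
b = -24 (b = -1*4*6 = -4*6 = -24)
Y(q) = 9 + (-24 + q)**2 (Y(q) = (q - 24)**2 + 9 = (-24 + q)**2 + 9 = 9 + (-24 + q)**2)
t(h) = 4*h**2 (t(h) = (2*h)*(2*h) = 4*h**2)
-t(Y(-4)) = -4*(9 + (-24 - 4)**2)**2 = -4*(9 + (-28)**2)**2 = -4*(9 + 784)**2 = -4*793**2 = -4*628849 = -1*2515396 = -2515396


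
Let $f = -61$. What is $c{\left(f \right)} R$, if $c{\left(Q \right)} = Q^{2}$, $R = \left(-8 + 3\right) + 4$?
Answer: $-3721$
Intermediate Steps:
$R = -1$ ($R = -5 + 4 = -1$)
$c{\left(f \right)} R = \left(-61\right)^{2} \left(-1\right) = 3721 \left(-1\right) = -3721$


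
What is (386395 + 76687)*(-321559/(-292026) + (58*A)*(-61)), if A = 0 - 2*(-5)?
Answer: -341739906457523/20859 ≈ -1.6383e+10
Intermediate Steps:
A = 10 (A = 0 + 10 = 10)
(386395 + 76687)*(-321559/(-292026) + (58*A)*(-61)) = (386395 + 76687)*(-321559/(-292026) + (58*10)*(-61)) = 463082*(-321559*(-1/292026) + 580*(-61)) = 463082*(45937/41718 - 35380) = 463082*(-1475936903/41718) = -341739906457523/20859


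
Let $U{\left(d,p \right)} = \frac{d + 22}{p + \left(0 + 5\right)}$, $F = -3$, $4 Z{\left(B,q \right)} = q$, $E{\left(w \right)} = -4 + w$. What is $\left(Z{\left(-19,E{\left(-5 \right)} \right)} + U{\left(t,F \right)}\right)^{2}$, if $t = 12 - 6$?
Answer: $\frac{2209}{16} \approx 138.06$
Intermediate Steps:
$Z{\left(B,q \right)} = \frac{q}{4}$
$t = 6$ ($t = 12 - 6 = 6$)
$U{\left(d,p \right)} = \frac{22 + d}{5 + p}$ ($U{\left(d,p \right)} = \frac{22 + d}{p + 5} = \frac{22 + d}{5 + p}$)
$\left(Z{\left(-19,E{\left(-5 \right)} \right)} + U{\left(t,F \right)}\right)^{2} = \left(\frac{-4 - 5}{4} + \frac{22 + 6}{5 - 3}\right)^{2} = \left(\frac{1}{4} \left(-9\right) + \frac{1}{2} \cdot 28\right)^{2} = \left(- \frac{9}{4} + \frac{1}{2} \cdot 28\right)^{2} = \left(- \frac{9}{4} + 14\right)^{2} = \left(\frac{47}{4}\right)^{2} = \frac{2209}{16}$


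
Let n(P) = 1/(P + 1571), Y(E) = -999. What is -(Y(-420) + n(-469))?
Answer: 1100897/1102 ≈ 999.00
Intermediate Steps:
n(P) = 1/(1571 + P)
-(Y(-420) + n(-469)) = -(-999 + 1/(1571 - 469)) = -(-999 + 1/1102) = -1*(-1100897/1102) = 1100897/1102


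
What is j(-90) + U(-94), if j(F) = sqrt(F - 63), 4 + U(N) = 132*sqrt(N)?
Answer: -4 + 3*I*sqrt(17) + 132*I*sqrt(94) ≈ -4.0 + 1292.2*I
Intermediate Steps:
U(N) = -4 + 132*sqrt(N)
j(F) = sqrt(-63 + F)
j(-90) + U(-94) = sqrt(-63 - 90) + (-4 + 132*sqrt(-94)) = sqrt(-153) + (-4 + 132*(I*sqrt(94))) = 3*I*sqrt(17) + (-4 + 132*I*sqrt(94)) = -4 + 3*I*sqrt(17) + 132*I*sqrt(94)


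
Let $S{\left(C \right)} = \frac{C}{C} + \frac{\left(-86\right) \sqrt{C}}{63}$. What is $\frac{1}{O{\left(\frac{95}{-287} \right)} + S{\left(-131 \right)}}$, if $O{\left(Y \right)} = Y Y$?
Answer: $\frac{304885311633}{67414685319640} + \frac{375094340901 i \sqrt{131}}{67414685319640} \approx 0.0045225 + 0.063683 i$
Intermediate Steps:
$S{\left(C \right)} = 1 - \frac{86 \sqrt{C}}{63}$ ($S{\left(C \right)} = 1 + - 86 \sqrt{C} \frac{1}{63} = 1 - \frac{86 \sqrt{C}}{63}$)
$O{\left(Y \right)} = Y^{2}$
$\frac{1}{O{\left(\frac{95}{-287} \right)} + S{\left(-131 \right)}} = \frac{1}{\left(\frac{95}{-287}\right)^{2} + \left(1 - \frac{86 \sqrt{-131}}{63}\right)} = \frac{1}{\left(95 \left(- \frac{1}{287}\right)\right)^{2} + \left(1 - \frac{86 i \sqrt{131}}{63}\right)} = \frac{1}{\left(- \frac{95}{287}\right)^{2} + \left(1 - \frac{86 i \sqrt{131}}{63}\right)} = \frac{1}{\frac{9025}{82369} + \left(1 - \frac{86 i \sqrt{131}}{63}\right)} = \frac{1}{\frac{91394}{82369} - \frac{86 i \sqrt{131}}{63}}$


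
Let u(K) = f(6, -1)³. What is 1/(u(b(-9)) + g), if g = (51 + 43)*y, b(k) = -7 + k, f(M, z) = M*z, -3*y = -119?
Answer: 3/10538 ≈ 0.00028468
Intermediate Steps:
y = 119/3 (y = -⅓*(-119) = 119/3 ≈ 39.667)
g = 11186/3 (g = (51 + 43)*(119/3) = 94*(119/3) = 11186/3 ≈ 3728.7)
u(K) = -216 (u(K) = (6*(-1))³ = (-6)³ = -216)
1/(u(b(-9)) + g) = 1/(-216 + 11186/3) = 1/(10538/3) = 3/10538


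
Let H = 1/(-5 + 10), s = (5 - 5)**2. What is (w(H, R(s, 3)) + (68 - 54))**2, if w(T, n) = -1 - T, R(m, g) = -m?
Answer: 4096/25 ≈ 163.84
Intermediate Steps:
s = 0 (s = 0**2 = 0)
H = 1/5 ≈ 0.20000
(w(H, R(s, 3)) + (68 - 54))**2 = ((-1 - 1*1/5) + (68 - 54))**2 = ((-1 - 1/5) + 14)**2 = (-6/5 + 14)**2 = (64/5)**2 = 4096/25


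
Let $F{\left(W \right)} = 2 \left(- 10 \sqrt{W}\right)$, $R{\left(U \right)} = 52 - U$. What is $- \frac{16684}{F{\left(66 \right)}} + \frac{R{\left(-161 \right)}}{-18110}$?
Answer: $- \frac{213}{18110} + \frac{4171 \sqrt{66}}{330} \approx 102.67$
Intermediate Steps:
$F{\left(W \right)} = - 20 \sqrt{W}$
$- \frac{16684}{F{\left(66 \right)}} + \frac{R{\left(-161 \right)}}{-18110} = - \frac{16684}{\left(-20\right) \sqrt{66}} + \frac{52 - -161}{-18110} = - 16684 \left(- \frac{\sqrt{66}}{1320}\right) + \left(52 + 161\right) \left(- \frac{1}{18110}\right) = \frac{4171 \sqrt{66}}{330} + 213 \left(- \frac{1}{18110}\right) = \frac{4171 \sqrt{66}}{330} - \frac{213}{18110} = - \frac{213}{18110} + \frac{4171 \sqrt{66}}{330}$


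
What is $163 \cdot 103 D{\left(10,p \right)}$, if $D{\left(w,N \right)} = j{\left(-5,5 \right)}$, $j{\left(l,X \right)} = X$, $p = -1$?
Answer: $83945$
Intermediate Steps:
$D{\left(w,N \right)} = 5$
$163 \cdot 103 D{\left(10,p \right)} = 163 \cdot 103 \cdot 5 = 16789 \cdot 5 = 83945$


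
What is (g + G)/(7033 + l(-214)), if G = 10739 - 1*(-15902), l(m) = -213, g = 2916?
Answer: 2687/620 ≈ 4.3339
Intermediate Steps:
G = 26641 (G = 10739 + 15902 = 26641)
(g + G)/(7033 + l(-214)) = (2916 + 26641)/(7033 - 213) = 29557/6820 = 29557*(1/6820) = 2687/620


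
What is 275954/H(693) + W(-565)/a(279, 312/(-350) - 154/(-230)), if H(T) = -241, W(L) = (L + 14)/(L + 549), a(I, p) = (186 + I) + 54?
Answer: -2291389225/2001264 ≈ -1145.0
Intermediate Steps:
a(I, p) = 240 + I
W(L) = (14 + L)/(549 + L)
275954/H(693) + W(-565)/a(279, 312/(-350) - 154/(-230)) = 275954/(-241) + ((14 - 565)/(549 - 565))/(240 + 279) = 275954*(-1/241) + (-551/(-16))/519 = -275954/241 - 1/16*(-551)*(1/519) = -275954/241 + (551/16)*(1/519) = -275954/241 + 551/8304 = -2291389225/2001264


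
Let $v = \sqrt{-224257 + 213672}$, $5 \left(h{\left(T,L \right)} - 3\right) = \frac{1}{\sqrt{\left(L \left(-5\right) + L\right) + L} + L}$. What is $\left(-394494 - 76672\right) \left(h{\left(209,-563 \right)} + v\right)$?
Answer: $- \frac{1978661617}{1400} + \frac{235583 \sqrt{1689}}{788200} - 471166 i \sqrt{10585} \approx -1.4133 \cdot 10^{6} - 4.8475 \cdot 10^{7} i$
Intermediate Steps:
$h{\left(T,L \right)} = 3 + \frac{1}{5 \left(L + \sqrt{3} \sqrt{- L}\right)}$ ($h{\left(T,L \right)} = 3 + \frac{1}{5 \left(\sqrt{\left(L \left(-5\right) + L\right) + L} + L\right)} = 3 + \frac{1}{5 \left(\sqrt{\left(- 5 L + L\right) + L} + L\right)} = 3 + \frac{1}{5 \left(\sqrt{- 4 L + L} + L\right)} = 3 + \frac{1}{5 \left(\sqrt{- 3 L} + L\right)} = 3 + \frac{1}{5 \left(\sqrt{3} \sqrt{- L} + L\right)} = 3 + \frac{1}{5 \left(L + \sqrt{3} \sqrt{- L}\right)}$)
$v = i \sqrt{10585}$ ($v = \sqrt{-10585} = i \sqrt{10585} \approx 102.88 i$)
$\left(-394494 - 76672\right) \left(h{\left(209,-563 \right)} + v\right) = \left(-394494 - 76672\right) \left(\frac{\frac{1}{5} + 3 \left(-563\right) + 3 \sqrt{3} \sqrt{\left(-1\right) \left(-563\right)}}{-563 + \sqrt{3} \sqrt{\left(-1\right) \left(-563\right)}} + i \sqrt{10585}\right) = - 471166 \left(\frac{\frac{1}{5} - 1689 + 3 \sqrt{3} \sqrt{563}}{-563 + \sqrt{3} \sqrt{563}} + i \sqrt{10585}\right) = - 471166 \left(\frac{\frac{1}{5} - 1689 + 3 \sqrt{1689}}{-563 + \sqrt{1689}} + i \sqrt{10585}\right) = - 471166 \left(\frac{- \frac{8444}{5} + 3 \sqrt{1689}}{-563 + \sqrt{1689}} + i \sqrt{10585}\right) = - 471166 \left(i \sqrt{10585} + \frac{- \frac{8444}{5} + 3 \sqrt{1689}}{-563 + \sqrt{1689}}\right) = - 471166 i \sqrt{10585} - \frac{471166 \left(- \frac{8444}{5} + 3 \sqrt{1689}\right)}{-563 + \sqrt{1689}}$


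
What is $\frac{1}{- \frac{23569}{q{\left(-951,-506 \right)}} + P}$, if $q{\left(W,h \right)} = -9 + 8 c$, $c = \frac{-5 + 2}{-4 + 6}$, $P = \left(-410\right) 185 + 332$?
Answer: $- \frac{3}{223187} \approx -1.3442 \cdot 10^{-5}$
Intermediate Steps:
$P = -75518$ ($P = -75850 + 332 = -75518$)
$c = - \frac{3}{2} \approx -1.5$
$q{\left(W,h \right)} = -21$ ($q{\left(W,h \right)} = -9 + 8 \left(- \frac{3}{2}\right) = -9 - 12 = -21$)
$\frac{1}{- \frac{23569}{q{\left(-951,-506 \right)}} + P} = \frac{1}{- \frac{23569}{-21} - 75518} = \frac{1}{\left(-23569\right) \left(- \frac{1}{21}\right) - 75518} = \frac{1}{\frac{3367}{3} - 75518} = \frac{1}{- \frac{223187}{3}} = - \frac{3}{223187}$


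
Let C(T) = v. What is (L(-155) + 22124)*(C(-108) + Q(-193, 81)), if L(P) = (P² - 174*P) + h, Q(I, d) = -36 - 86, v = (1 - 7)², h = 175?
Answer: -6303284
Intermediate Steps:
v = 36 (v = (-6)² = 36)
Q(I, d) = -122
L(P) = 175 + P² - 174*P (L(P) = (P² - 174*P) + 175 = 175 + P² - 174*P)
C(T) = 36
(L(-155) + 22124)*(C(-108) + Q(-193, 81)) = ((175 + (-155)² - 174*(-155)) + 22124)*(36 - 122) = ((175 + 24025 + 26970) + 22124)*(-86) = (51170 + 22124)*(-86) = 73294*(-86) = -6303284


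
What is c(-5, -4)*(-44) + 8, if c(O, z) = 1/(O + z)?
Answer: 116/9 ≈ 12.889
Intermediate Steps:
c(-5, -4)*(-44) + 8 = -44/(-5 - 4) + 8 = -44/(-9) + 8 = -⅑*(-44) + 8 = 44/9 + 8 = 116/9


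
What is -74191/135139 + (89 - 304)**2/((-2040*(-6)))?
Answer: 1067740487/330820272 ≈ 3.2276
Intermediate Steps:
-74191/135139 + (89 - 304)**2/((-2040*(-6))) = -74191*1/135139 + (-215)**2/12240 = -74191/135139 + 46225*(1/12240) = -74191/135139 + 9245/2448 = 1067740487/330820272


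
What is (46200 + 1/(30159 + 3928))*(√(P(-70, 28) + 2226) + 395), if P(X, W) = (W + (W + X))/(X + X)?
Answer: 622053663395/34087 + 1574819401*√222610/340870 ≈ 2.0429e+7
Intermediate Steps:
P(X, W) = (X + 2*W)/(2*X) (P(X, W) = (X + 2*W)/((2*X)) = (X + 2*W)*(1/(2*X)) = (X + 2*W)/(2*X))
(46200 + 1/(30159 + 3928))*(√(P(-70, 28) + 2226) + 395) = (46200 + 1/(30159 + 3928))*(√((28 + (½)*(-70))/(-70) + 2226) + 395) = (46200 + 1/34087)*(√(-(28 - 35)/70 + 2226) + 395) = (46200 + 1/34087)*(√(-1/70*(-7) + 2226) + 395) = 1574819401*(√(⅒ + 2226) + 395)/34087 = 1574819401*(√(22261/10) + 395)/34087 = 1574819401*(√222610/10 + 395)/34087 = 1574819401*(395 + √222610/10)/34087 = 622053663395/34087 + 1574819401*√222610/340870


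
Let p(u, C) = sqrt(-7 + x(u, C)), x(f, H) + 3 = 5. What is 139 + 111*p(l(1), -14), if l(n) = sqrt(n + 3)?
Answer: 139 + 111*I*sqrt(5) ≈ 139.0 + 248.2*I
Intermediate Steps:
l(n) = sqrt(3 + n)
x(f, H) = 2 (x(f, H) = -3 + 5 = 2)
p(u, C) = I*sqrt(5) (p(u, C) = sqrt(-7 + 2) = sqrt(-5) = I*sqrt(5))
139 + 111*p(l(1), -14) = 139 + 111*(I*sqrt(5)) = 139 + 111*I*sqrt(5)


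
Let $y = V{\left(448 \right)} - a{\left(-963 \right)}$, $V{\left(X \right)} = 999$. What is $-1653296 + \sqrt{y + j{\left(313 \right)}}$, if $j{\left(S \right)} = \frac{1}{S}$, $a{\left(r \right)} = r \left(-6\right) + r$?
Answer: $-1653296 + \frac{i \sqrt{373849391}}{313} \approx -1.6533 \cdot 10^{6} + 61.774 i$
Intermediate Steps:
$a{\left(r \right)} = - 5 r$ ($a{\left(r \right)} = - 6 r + r = - 5 r$)
$y = -3816$ ($y = 999 - \left(-5\right) \left(-963\right) = 999 - 4815 = -3816$)
$-1653296 + \sqrt{y + j{\left(313 \right)}} = -1653296 + \sqrt{-3816 + \frac{1}{313}} = -1653296 + \sqrt{- \frac{1194407}{313}} = -1653296 + \frac{i \sqrt{373849391}}{313}$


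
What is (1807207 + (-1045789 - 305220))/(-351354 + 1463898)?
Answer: 76033/185424 ≈ 0.41005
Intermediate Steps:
(1807207 + (-1045789 - 305220))/(-351354 + 1463898) = (1807207 - 1351009)/1112544 = 456198*(1/1112544) = 76033/185424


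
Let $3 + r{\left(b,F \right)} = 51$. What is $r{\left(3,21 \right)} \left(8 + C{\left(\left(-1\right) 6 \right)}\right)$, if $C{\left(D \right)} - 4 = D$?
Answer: $288$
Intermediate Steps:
$r{\left(b,F \right)} = 48$ ($r{\left(b,F \right)} = -3 + 51 = 48$)
$C{\left(D \right)} = 4 + D$
$r{\left(3,21 \right)} \left(8 + C{\left(\left(-1\right) 6 \right)}\right) = 48 \left(8 + \left(4 - 6\right)\right) = 48 \left(8 - 2\right) = 48 \cdot 6 = 288$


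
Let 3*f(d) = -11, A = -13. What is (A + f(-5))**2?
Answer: 2500/9 ≈ 277.78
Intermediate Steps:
f(d) = -11/3 (f(d) = (1/3)*(-11) = -11/3)
(A + f(-5))**2 = (-13 - 11/3)**2 = (-50/3)**2 = 2500/9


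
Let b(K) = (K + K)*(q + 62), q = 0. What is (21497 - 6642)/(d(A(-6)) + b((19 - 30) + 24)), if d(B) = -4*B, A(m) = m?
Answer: 14855/1636 ≈ 9.0801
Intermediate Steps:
b(K) = 124*K (b(K) = (K + K)*(0 + 62) = (2*K)*62 = 124*K)
(21497 - 6642)/(d(A(-6)) + b((19 - 30) + 24)) = (21497 - 6642)/(-4*(-6) + 124*((19 - 30) + 24)) = 14855/(24 + 124*(-11 + 24)) = 14855/(24 + 124*13) = 14855/(24 + 1612) = 14855/1636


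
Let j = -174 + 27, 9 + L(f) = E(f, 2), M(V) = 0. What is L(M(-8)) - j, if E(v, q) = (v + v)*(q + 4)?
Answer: 138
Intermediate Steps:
E(v, q) = 2*v*(4 + q) (E(v, q) = (2*v)*(4 + q) = 2*v*(4 + q))
L(f) = -9 + 12*f (L(f) = -9 + 2*f*(4 + 2) = -9 + 2*f*6 = -9 + 12*f)
j = -147
L(M(-8)) - j = (-9 + 12*0) - 1*(-147) = (-9 + 0) + 147 = -9 + 147 = 138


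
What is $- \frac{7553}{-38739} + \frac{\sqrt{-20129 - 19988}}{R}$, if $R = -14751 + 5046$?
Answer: $\frac{7553}{38739} - \frac{i \sqrt{40117}}{9705} \approx 0.19497 - 0.020638 i$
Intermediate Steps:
$R = -9705$
$- \frac{7553}{-38739} + \frac{\sqrt{-20129 - 19988}}{R} = - \frac{7553}{-38739} + \frac{\sqrt{-20129 - 19988}}{-9705} = \left(-7553\right) \left(- \frac{1}{38739}\right) + \sqrt{-40117} \left(- \frac{1}{9705}\right) = \frac{7553}{38739} + i \sqrt{40117} \left(- \frac{1}{9705}\right) = \frac{7553}{38739} - \frac{i \sqrt{40117}}{9705}$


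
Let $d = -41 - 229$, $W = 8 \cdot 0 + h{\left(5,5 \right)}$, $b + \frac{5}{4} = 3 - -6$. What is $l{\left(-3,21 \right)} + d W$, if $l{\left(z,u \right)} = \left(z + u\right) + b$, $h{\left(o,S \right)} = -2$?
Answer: $\frac{2263}{4} \approx 565.75$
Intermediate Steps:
$b = \frac{31}{4}$ ($b = - \frac{5}{4} + \left(3 - -6\right) = - \frac{5}{4} + \left(3 + 6\right) = - \frac{5}{4} + 9 = \frac{31}{4} \approx 7.75$)
$W = -2$ ($W = 8 \cdot 0 - 2 = 0 - 2 = -2$)
$d = -270$ ($d = -41 - 229 = -270$)
$l{\left(z,u \right)} = \frac{31}{4} + u + z$ ($l{\left(z,u \right)} = \left(z + u\right) + \frac{31}{4} = \left(u + z\right) + \frac{31}{4} = \frac{31}{4} + u + z$)
$l{\left(-3,21 \right)} + d W = \left(\frac{31}{4} + 21 - 3\right) - -540 = \frac{103}{4} + 540 = \frac{2263}{4}$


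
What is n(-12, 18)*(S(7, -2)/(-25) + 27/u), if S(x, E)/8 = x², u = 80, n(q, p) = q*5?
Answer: 18411/20 ≈ 920.55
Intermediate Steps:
n(q, p) = 5*q
S(x, E) = 8*x²
n(-12, 18)*(S(7, -2)/(-25) + 27/u) = (5*(-12))*((8*7²)/(-25) + 27/80) = -60*((8*49)*(-1/25) + 27*(1/80)) = -60*(392*(-1/25) + 27/80) = -60*(-392/25 + 27/80) = -60*(-6137/400) = 18411/20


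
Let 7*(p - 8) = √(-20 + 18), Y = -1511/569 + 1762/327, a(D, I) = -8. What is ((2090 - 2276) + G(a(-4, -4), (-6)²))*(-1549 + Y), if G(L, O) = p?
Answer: 51211152868/186063 - 287703106*I*√2/1302441 ≈ 2.7524e+5 - 312.39*I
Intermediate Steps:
Y = 508481/186063 (Y = -1511*1/569 + 1762*(1/327) = -1511/569 + 1762/327 = 508481/186063 ≈ 2.7328)
p = 8 + I*√2/7 (p = 8 + √(-20 + 18)/7 = 8 + √(-2)/7 = 8 + (I*√2)/7 = 8 + I*√2/7 ≈ 8.0 + 0.20203*I)
G(L, O) = 8 + I*√2/7
((2090 - 2276) + G(a(-4, -4), (-6)²))*(-1549 + Y) = ((2090 - 2276) + (8 + I*√2/7))*(-1549 + 508481/186063) = (-186 + (8 + I*√2/7))*(-287703106/186063) = (-178 + I*√2/7)*(-287703106/186063) = 51211152868/186063 - 287703106*I*√2/1302441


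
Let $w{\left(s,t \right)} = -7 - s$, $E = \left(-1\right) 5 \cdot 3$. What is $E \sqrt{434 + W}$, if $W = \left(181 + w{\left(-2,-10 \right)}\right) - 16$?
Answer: $- 45 \sqrt{66} \approx -365.58$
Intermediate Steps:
$E = -15$ ($E = \left(-5\right) 3 = -15$)
$W = 160$ ($W = \left(181 - 5\right) - 16 = 176 - 16 = 160$)
$E \sqrt{434 + W} = - 15 \sqrt{434 + 160} = - 15 \sqrt{594} = - 15 \cdot 3 \sqrt{66} = - 45 \sqrt{66}$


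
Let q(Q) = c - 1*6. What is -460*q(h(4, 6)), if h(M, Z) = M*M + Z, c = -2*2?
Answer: 4600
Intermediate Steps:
c = -4
h(M, Z) = Z + M² (h(M, Z) = M² + Z = Z + M²)
q(Q) = -10 (q(Q) = -4 - 1*6 = -4 - 6 = -10)
-460*q(h(4, 6)) = -460*(-10) = 4600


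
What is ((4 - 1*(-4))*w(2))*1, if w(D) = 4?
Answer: 32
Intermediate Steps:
((4 - 1*(-4))*w(2))*1 = ((4 - 1*(-4))*4)*1 = ((4 + 4)*4)*1 = (8*4)*1 = 32*1 = 32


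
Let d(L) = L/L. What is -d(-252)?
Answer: -1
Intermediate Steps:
d(L) = 1
-d(-252) = -1*1 = -1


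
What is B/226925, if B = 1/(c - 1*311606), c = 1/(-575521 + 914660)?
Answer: -339139/23980922790848525 ≈ -1.4142e-11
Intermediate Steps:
c = 1/339139 ≈ 2.9486e-6
B = -339139/105677747233 (B = 1/(1/339139 - 1*311606) = 1/(1/339139 - 311606) = 1/(-105677747233/339139) = -339139/105677747233 ≈ -3.2092e-6)
B/226925 = -339139/105677747233/226925 = -339139/105677747233*1/226925 = -339139/23980922790848525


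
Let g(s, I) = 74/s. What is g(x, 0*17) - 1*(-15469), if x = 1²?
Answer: 15543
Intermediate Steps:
x = 1
g(x, 0*17) - 1*(-15469) = 74/1 - 1*(-15469) = 74*1 + 15469 = 74 + 15469 = 15543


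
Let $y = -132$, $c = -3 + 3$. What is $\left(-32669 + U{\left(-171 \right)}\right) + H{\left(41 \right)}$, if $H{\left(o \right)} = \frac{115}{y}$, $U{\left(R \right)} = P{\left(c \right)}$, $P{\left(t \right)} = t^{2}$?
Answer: $- \frac{4312423}{132} \approx -32670.0$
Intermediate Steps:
$c = 0$
$U{\left(R \right)} = 0$ ($U{\left(R \right)} = 0^{2} = 0$)
$H{\left(o \right)} = - \frac{115}{132}$ ($H{\left(o \right)} = \frac{115}{-132} = 115 \left(- \frac{1}{132}\right) = - \frac{115}{132}$)
$\left(-32669 + U{\left(-171 \right)}\right) + H{\left(41 \right)} = \left(-32669 + 0\right) - \frac{115}{132} = -32669 - \frac{115}{132} = - \frac{4312423}{132}$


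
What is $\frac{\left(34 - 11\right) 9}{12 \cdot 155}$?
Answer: $\frac{69}{620} \approx 0.11129$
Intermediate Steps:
$\frac{\left(34 - 11\right) 9}{12 \cdot 155} = \frac{23 \cdot 9}{1860} = 207 \cdot \frac{1}{1860} = \frac{69}{620}$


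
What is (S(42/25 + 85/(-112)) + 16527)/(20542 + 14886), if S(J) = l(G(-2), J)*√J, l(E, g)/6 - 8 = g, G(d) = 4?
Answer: 16527/35428 + 74937*√18053/6943888000 ≈ 0.46795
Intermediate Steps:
l(E, g) = 48 + 6*g
S(J) = √J*(48 + 6*J) (S(J) = (48 + 6*J)*√J = √J*(48 + 6*J))
(S(42/25 + 85/(-112)) + 16527)/(20542 + 14886) = (6*√(42/25 + 85/(-112))*(8 + (42/25 + 85/(-112))) + 16527)/(20542 + 14886) = (6*√(42*(1/25) + 85*(-1/112))*(8 + (42*(1/25) + 85*(-1/112))) + 16527)/35428 = (6*√(42/25 - 85/112)*(8 + (42/25 - 85/112)) + 16527)*(1/35428) = (6*√(2579/2800)*(8 + 2579/2800) + 16527)*(1/35428) = (6*(√18053/140)*(24979/2800) + 16527)*(1/35428) = (74937*√18053/196000 + 16527)*(1/35428) = (16527 + 74937*√18053/196000)*(1/35428) = 16527/35428 + 74937*√18053/6943888000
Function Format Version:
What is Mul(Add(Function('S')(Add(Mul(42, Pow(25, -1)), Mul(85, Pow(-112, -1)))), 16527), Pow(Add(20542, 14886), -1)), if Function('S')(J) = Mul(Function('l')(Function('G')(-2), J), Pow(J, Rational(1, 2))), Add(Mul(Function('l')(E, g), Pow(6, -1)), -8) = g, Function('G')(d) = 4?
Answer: Add(Rational(16527, 35428), Mul(Rational(74937, 6943888000), Pow(18053, Rational(1, 2)))) ≈ 0.46795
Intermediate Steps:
Function('l')(E, g) = Add(48, Mul(6, g))
Function('S')(J) = Mul(Pow(J, Rational(1, 2)), Add(48, Mul(6, J))) (Function('S')(J) = Mul(Add(48, Mul(6, J)), Pow(J, Rational(1, 2))) = Mul(Pow(J, Rational(1, 2)), Add(48, Mul(6, J))))
Mul(Add(Function('S')(Add(Mul(42, Pow(25, -1)), Mul(85, Pow(-112, -1)))), 16527), Pow(Add(20542, 14886), -1)) = Mul(Add(Mul(6, Pow(Add(Mul(42, Pow(25, -1)), Mul(85, Pow(-112, -1))), Rational(1, 2)), Add(8, Add(Mul(42, Pow(25, -1)), Mul(85, Pow(-112, -1))))), 16527), Pow(Add(20542, 14886), -1)) = Mul(Add(Mul(6, Pow(Add(Mul(42, Rational(1, 25)), Mul(85, Rational(-1, 112))), Rational(1, 2)), Add(8, Add(Mul(42, Rational(1, 25)), Mul(85, Rational(-1, 112))))), 16527), Pow(35428, -1)) = Mul(Add(Mul(6, Pow(Add(Rational(42, 25), Rational(-85, 112)), Rational(1, 2)), Add(8, Add(Rational(42, 25), Rational(-85, 112)))), 16527), Rational(1, 35428)) = Mul(Add(Mul(6, Pow(Rational(2579, 2800), Rational(1, 2)), Add(8, Rational(2579, 2800))), 16527), Rational(1, 35428)) = Mul(Add(Mul(6, Mul(Rational(1, 140), Pow(18053, Rational(1, 2))), Rational(24979, 2800)), 16527), Rational(1, 35428)) = Mul(Add(Mul(Rational(74937, 196000), Pow(18053, Rational(1, 2))), 16527), Rational(1, 35428)) = Mul(Add(16527, Mul(Rational(74937, 196000), Pow(18053, Rational(1, 2)))), Rational(1, 35428)) = Add(Rational(16527, 35428), Mul(Rational(74937, 6943888000), Pow(18053, Rational(1, 2))))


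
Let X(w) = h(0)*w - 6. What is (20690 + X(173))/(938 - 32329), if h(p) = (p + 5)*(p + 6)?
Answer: -25874/31391 ≈ -0.82425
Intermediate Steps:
h(p) = (5 + p)*(6 + p)
X(w) = -6 + 30*w (X(w) = (30 + 0² + 11*0)*w - 6 = (30 + 0 + 0)*w - 6 = 30*w - 6 = -6 + 30*w)
(20690 + X(173))/(938 - 32329) = (20690 + (-6 + 30*173))/(938 - 32329) = (20690 + (-6 + 5190))/(-31391) = (20690 + 5184)*(-1/31391) = 25874*(-1/31391) = -25874/31391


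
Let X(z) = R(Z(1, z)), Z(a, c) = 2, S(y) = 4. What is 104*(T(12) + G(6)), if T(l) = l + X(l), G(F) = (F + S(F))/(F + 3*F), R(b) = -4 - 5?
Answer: 1066/3 ≈ 355.33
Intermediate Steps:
R(b) = -9
X(z) = -9
G(F) = (4 + F)/(4*F) (G(F) = (F + 4)/(F + 3*F) = (4 + F)/((4*F)) = (4 + F)*(1/(4*F)) = (4 + F)/(4*F))
T(l) = -9 + l (T(l) = l - 9 = -9 + l)
104*(T(12) + G(6)) = 104*((-9 + 12) + (¼)*(4 + 6)/6) = 104*(3 + (¼)*(⅙)*10) = 104*(3 + 5/12) = 104*(41/12) = 1066/3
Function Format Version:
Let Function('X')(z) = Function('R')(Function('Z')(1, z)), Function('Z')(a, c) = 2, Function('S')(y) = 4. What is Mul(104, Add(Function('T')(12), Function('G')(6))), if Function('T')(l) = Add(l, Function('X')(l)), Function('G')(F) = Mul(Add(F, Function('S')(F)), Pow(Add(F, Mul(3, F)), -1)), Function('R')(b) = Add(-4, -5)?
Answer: Rational(1066, 3) ≈ 355.33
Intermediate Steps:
Function('R')(b) = -9
Function('X')(z) = -9
Function('G')(F) = Mul(Rational(1, 4), Pow(F, -1), Add(4, F)) (Function('G')(F) = Mul(Add(F, 4), Pow(Add(F, Mul(3, F)), -1)) = Mul(Add(4, F), Pow(Mul(4, F), -1)) = Mul(Add(4, F), Mul(Rational(1, 4), Pow(F, -1))) = Mul(Rational(1, 4), Pow(F, -1), Add(4, F)))
Function('T')(l) = Add(-9, l) (Function('T')(l) = Add(l, -9) = Add(-9, l))
Mul(104, Add(Function('T')(12), Function('G')(6))) = Mul(104, Add(Add(-9, 12), Mul(Rational(1, 4), Pow(6, -1), Add(4, 6)))) = Mul(104, Add(3, Mul(Rational(1, 4), Rational(1, 6), 10))) = Mul(104, Add(3, Rational(5, 12))) = Mul(104, Rational(41, 12)) = Rational(1066, 3)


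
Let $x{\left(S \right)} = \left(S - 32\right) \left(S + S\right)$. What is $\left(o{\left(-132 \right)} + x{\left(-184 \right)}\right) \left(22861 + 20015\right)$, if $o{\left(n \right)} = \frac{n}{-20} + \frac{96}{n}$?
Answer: $\frac{187460860788}{55} \approx 3.4084 \cdot 10^{9}$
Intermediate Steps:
$o{\left(n \right)} = \frac{96}{n} - \frac{n}{20}$ ($o{\left(n \right)} = n \left(- \frac{1}{20}\right) + \frac{96}{n} = - \frac{n}{20} + \frac{96}{n} = \frac{96}{n} - \frac{n}{20}$)
$x{\left(S \right)} = 2 S \left(-32 + S\right)$ ($x{\left(S \right)} = \left(-32 + S\right) 2 S = 2 S \left(-32 + S\right)$)
$\left(o{\left(-132 \right)} + x{\left(-184 \right)}\right) \left(22861 + 20015\right) = \left(\left(\frac{96}{-132} - - \frac{33}{5}\right) + 2 \left(-184\right) \left(-32 - 184\right)\right) \left(22861 + 20015\right) = \left(\left(96 \left(- \frac{1}{132}\right) + \frac{33}{5}\right) + 2 \left(-184\right) \left(-216\right)\right) 42876 = \left(\left(- \frac{8}{11} + \frac{33}{5}\right) + 79488\right) 42876 = \left(\frac{323}{55} + 79488\right) 42876 = \frac{4372163}{55} \cdot 42876 = \frac{187460860788}{55}$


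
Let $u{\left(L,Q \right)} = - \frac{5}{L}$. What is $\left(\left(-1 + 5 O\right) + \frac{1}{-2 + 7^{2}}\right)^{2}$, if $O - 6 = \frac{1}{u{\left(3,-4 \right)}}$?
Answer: $\frac{1495729}{2209} \approx 677.11$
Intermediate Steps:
$O = \frac{27}{5}$ ($O = 6 + \frac{1}{\left(-5\right) \frac{1}{3}} = 6 + \frac{1}{- \frac{5}{3}} = 6 - \frac{3}{5} = \frac{27}{5} \approx 5.4$)
$\left(\left(-1 + 5 O\right) + \frac{1}{-2 + 7^{2}}\right)^{2} = \left(\left(-1 + 5 \cdot \frac{27}{5}\right) + \frac{1}{-2 + 7^{2}}\right)^{2} = \left(\left(-1 + 27\right) + \frac{1}{-2 + 49}\right)^{2} = \left(26 + \frac{1}{47}\right)^{2} = \left(\frac{1223}{47}\right)^{2} = \frac{1495729}{2209}$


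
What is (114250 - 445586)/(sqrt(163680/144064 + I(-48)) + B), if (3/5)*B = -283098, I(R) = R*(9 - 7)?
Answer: 703816860489760/1002251217574877 + 994008*I*sqrt(213633406)/1002251217574877 ≈ 0.70224 + 1.4496e-5*I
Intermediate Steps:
I(R) = 2*R (I(R) = R*2 = 2*R)
B = -471830 (B = (5/3)*(-283098) = -471830)
(114250 - 445586)/(sqrt(163680/144064 + I(-48)) + B) = (114250 - 445586)/(sqrt(163680/144064 + 2*(-48)) - 471830) = -331336/(sqrt(163680*(1/144064) - 96) - 471830) = -331336/(sqrt(5115/4502 - 96) - 471830) = -331336/(sqrt(-427077/4502) - 471830) = -331336/(3*I*sqrt(213633406)/4502 - 471830) = -331336/(-471830 + 3*I*sqrt(213633406)/4502)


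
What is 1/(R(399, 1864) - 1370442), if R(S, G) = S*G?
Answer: -1/626706 ≈ -1.5956e-6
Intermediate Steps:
R(S, G) = G*S
1/(R(399, 1864) - 1370442) = 1/(1864*399 - 1370442) = 1/(743736 - 1370442) = 1/(-626706) = -1/626706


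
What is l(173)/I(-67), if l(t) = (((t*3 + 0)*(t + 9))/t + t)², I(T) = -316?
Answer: -516961/316 ≈ -1636.0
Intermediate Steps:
l(t) = (27 + 4*t)² (l(t) = (((3*t + 0)*(9 + t))/t + t)² = (((3*t)*(9 + t))/t + t)² = ((3*t*(9 + t))/t + t)² = ((27 + 3*t) + t)² = (27 + 4*t)²)
l(173)/I(-67) = (27 + 4*173)²/(-316) = (27 + 692)²*(-1/316) = 719²*(-1/316) = 516961*(-1/316) = -516961/316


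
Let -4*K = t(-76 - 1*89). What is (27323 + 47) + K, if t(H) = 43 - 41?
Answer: 54739/2 ≈ 27370.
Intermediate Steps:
t(H) = 2
K = -½ (K = -¼*2 = -½ ≈ -0.50000)
(27323 + 47) + K = (27323 + 47) - ½ = 27370 - ½ = 54739/2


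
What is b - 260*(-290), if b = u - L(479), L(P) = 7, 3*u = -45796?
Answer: 180383/3 ≈ 60128.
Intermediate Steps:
u = -45796/3 (u = (⅓)*(-45796) = -45796/3 ≈ -15265.)
b = -45817/3 (b = -45796/3 - 1*7 = -45796/3 - 7 = -45817/3 ≈ -15272.)
b - 260*(-290) = -45817/3 - 260*(-290) = -45817/3 - 1*(-75400) = -45817/3 + 75400 = 180383/3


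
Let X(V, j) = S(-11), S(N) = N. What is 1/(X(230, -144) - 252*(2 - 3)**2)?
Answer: -1/263 ≈ -0.0038023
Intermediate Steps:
X(V, j) = -11
1/(X(230, -144) - 252*(2 - 3)**2) = 1/(-11 - 252*(2 - 3)**2) = 1/(-11 - 252*(-1)**2) = 1/(-11 - 252*1) = 1/(-11 - 252) = 1/(-263) = -1/263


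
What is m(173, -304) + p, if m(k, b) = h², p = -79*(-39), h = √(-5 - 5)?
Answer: 3071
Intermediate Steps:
h = I*√10 (h = √(-10) = I*√10 ≈ 3.1623*I)
p = 3081
m(k, b) = -10 (m(k, b) = (I*√10)² = -10)
m(173, -304) + p = -10 + 3081 = 3071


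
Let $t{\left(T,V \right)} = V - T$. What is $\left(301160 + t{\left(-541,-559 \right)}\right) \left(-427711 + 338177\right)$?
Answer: $-26962447828$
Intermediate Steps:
$\left(301160 + t{\left(-541,-559 \right)}\right) \left(-427711 + 338177\right) = \left(301160 - 18\right) \left(-427711 + 338177\right) = \left(301160 + \left(-559 + 541\right)\right) \left(-89534\right) = \left(301160 - 18\right) \left(-89534\right) = 301142 \left(-89534\right) = -26962447828$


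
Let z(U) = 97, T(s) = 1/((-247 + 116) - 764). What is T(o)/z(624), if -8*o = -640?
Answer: -1/86815 ≈ -1.1519e-5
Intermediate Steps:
o = 80 (o = -⅛*(-640) = 80)
T(s) = -1/895 (T(s) = 1/(-131 - 764) = 1/(-895) = -1/895)
T(o)/z(624) = -1/895/97 = -1/895*1/97 = -1/86815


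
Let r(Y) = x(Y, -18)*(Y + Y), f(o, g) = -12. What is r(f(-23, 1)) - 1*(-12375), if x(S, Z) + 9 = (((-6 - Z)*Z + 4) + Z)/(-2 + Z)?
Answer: 12315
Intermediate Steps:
x(S, Z) = -9 + (4 + Z + Z*(-6 - Z))/(-2 + Z) (x(S, Z) = -9 + (((-6 - Z)*Z + 4) + Z)/(-2 + Z) = -9 + ((Z*(-6 - Z) + 4) + Z)/(-2 + Z) = -9 + ((4 + Z*(-6 - Z)) + Z)/(-2 + Z) = -9 + (4 + Z + Z*(-6 - Z))/(-2 + Z))
r(Y) = 5*Y (r(Y) = ((22 - 1*(-18)² - 14*(-18))/(-2 - 18))*(Y + Y) = ((22 - 1*324 + 252)/(-20))*(2*Y) = (-(22 - 324 + 252)/20)*(2*Y) = (-1/20*(-50))*(2*Y) = 5*(2*Y)/2 = 5*Y)
r(f(-23, 1)) - 1*(-12375) = 5*(-12) - 1*(-12375) = -60 + 12375 = 12315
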